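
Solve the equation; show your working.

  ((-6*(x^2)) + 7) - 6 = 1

Step 1. [((-6*(x^2)) + 7) - 6 = 1] the outer -6 inverts by adding 6. So sub: (-6*(x^2)) + 7 = 7.
Step 2. [(-6*(x^2)) + 7 = 7] the outer +7 inverts by subtracting 7 ⇒ sub: -6*(x^2) = 0.
Step 3. [-6*(x^2) = 0] leading coefficient -6: divide by -6, so div: x^2 = 0.
Step 4. [x^2 = 0] LHS squared, RHS 0 ≥ 0: apply √ (±), so sqrt: x = 0.

Answer: x ∈ {0}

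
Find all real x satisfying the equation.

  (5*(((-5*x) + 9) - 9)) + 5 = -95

Step 1. [(5*(((-5*x) + 9) - 9)) + 5 = -95] +5 is outermost — subtract 5 both sides. So sub: 5*(((-5*x) + 9) - 9) = -100.
Step 2. [5*(((-5*x) + 9) - 9) = -100] 5·(inner) — divide through by 5, so div: ((-5*x) + 9) - 9 = -20.
Step 3. [((-5*x) + 9) - 9 = -20] peel the -9: add 9 from each side, so sub: (-5*x) + 9 = -11.
Step 4. [(-5*x) + 9 = -11] peel the +9: subtract 9 from each side ⇒ sub: -5*x = -20.
Step 5. [-5*x = -20] LHS = -5·(…); ÷-5 both sides. So div: x = 4.

Answer: x ∈ {4}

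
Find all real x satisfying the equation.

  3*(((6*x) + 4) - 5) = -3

Step 1. [3*(((6*x) + 4) - 5) = -3] leading coefficient 3: divide by 3, so div: ((6*x) + 4) - 5 = -1.
Step 2. [((6*x) + 4) - 5 = -1] 5 comes off first (add 5) ⇒ sub: (6*x) + 4 = 4.
Step 3. [(6*x) + 4 = 4] 4 comes off first (subtract 4) ⇒ sub: 6*x = 0.
Step 4. [6*x = 0] divide by the outer 6. So div: x = 0.

Answer: x ∈ {0}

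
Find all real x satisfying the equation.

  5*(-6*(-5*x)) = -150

Step 1. [5*(-6*(-5*x)) = -150] 5·(inner) — divide through by 5 ⇒ div: -6*(-5*x) = -30.
Step 2. [-6*(-5*x) = -30] -6·(inner) — divide through by -6 ⇒ div: -5*x = 5.
Step 3. [-5*x = 5] -5·(inner) — divide through by -5, so div: x = -1.

Answer: x ∈ {-1}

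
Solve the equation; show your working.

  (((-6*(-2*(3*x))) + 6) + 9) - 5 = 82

Step 1. [(((-6*(-2*(3*x))) + 6) + 9) - 5 = 82] peel the -5: add 5 from each side, so sub: ((-6*(-2*(3*x))) + 6) + 9 = 87.
Step 2. [((-6*(-2*(3*x))) + 6) + 9 = 87] the outer +9 inverts by subtracting 9 ⇒ sub: (-6*(-2*(3*x))) + 6 = 78.
Step 3. [(-6*(-2*(3*x))) + 6 = 78] +6 is outermost — subtract 6 both sides ⇒ sub: -6*(-2*(3*x)) = 72.
Step 4. [-6*(-2*(3*x)) = 72] leading coefficient -6: divide by -6 ⇒ div: -2*(3*x) = -12.
Step 5. [-2*(3*x) = -12] -2·(inner) — divide through by -2 ⇒ div: 3*x = 6.
Step 6. [3*x = 6] 3 out front; divide by 3 ⇒ div: x = 2.

Answer: x ∈ {2}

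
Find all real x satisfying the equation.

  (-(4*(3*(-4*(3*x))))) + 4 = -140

Step 1. [(-(4*(3*(-4*(3*x))))) + 4 = -140] 4 comes off first (subtract 4). So sub: -(4*(3*(-4*(3*x)))) = -144.
Step 2. [-(4*(3*(-4*(3*x)))) = -144] LHS negated; negate both sides, so neg: 4*(3*(-4*(3*x))) = 144.
Step 3. [4*(3*(-4*(3*x))) = 144] 4 out front; divide by 4, so div: 3*(-4*(3*x)) = 36.
Step 4. [3*(-4*(3*x)) = 36] 3·(inner) — divide through by 3, so div: -4*(3*x) = 12.
Step 5. [-4*(3*x) = 12] leading coefficient -4: divide by -4 ⇒ div: 3*x = -3.
Step 6. [3*x = -3] 3·(inner) — divide through by 3 ⇒ div: x = -1.

Answer: x ∈ {-1}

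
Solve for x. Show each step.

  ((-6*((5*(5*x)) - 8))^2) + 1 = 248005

Step 1. [((-6*((5*(5*x)) - 8))^2) + 1 = 248005] peel the +1: subtract 1 from each side. So sub: (-6*((5*(5*x)) - 8))^2 = 248004.
Step 2. [(-6*((5*(5*x)) - 8))^2 = 248004] √ both sides: 248004 ≥ 0 gives two branches. So sqrt: -6*((5*(5*x)) - 8) = 498 or -498.
Step 3. [-6*((5*(5*x)) - 8) = 498 or -498] divide by the outer -6 ⇒ div: (5*(5*x)) - 8 = -83 or 83.
Step 4. [(5*(5*x)) - 8 = -83 or 83] -8 is outermost — add 8 both sides, so sub: 5*(5*x) = -75 or 91.
Step 5. [5*(5*x) = -75 or 91] LHS = 5·(…); ÷5 both sides ⇒ div: 5*x = -15 or 91/5.
Step 6. [5*x = -15 or 91/5] divide by the outer 5. So div: x = -3 or 91/25.

Answer: x ∈ {-3, 91/25}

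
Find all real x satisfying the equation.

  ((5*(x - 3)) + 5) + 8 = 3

Step 1. [((5*(x - 3)) + 5) + 8 = 3] subtract 8: x sits inside (… + 8) ⇒ sub: (5*(x - 3)) + 5 = -5.
Step 2. [(5*(x - 3)) + 5 = -5] 5 comes off first (subtract 5), so sub: 5*(x - 3) = -10.
Step 3. [5*(x - 3) = -10] 5 out front; divide by 5 ⇒ div: x - 3 = -2.
Step 4. [x - 3 = -2] the outer -3 inverts by adding 3, so sub: x = 1.

Answer: x ∈ {1}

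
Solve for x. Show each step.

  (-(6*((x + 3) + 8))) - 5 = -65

Step 1. [(-(6*((x + 3) + 8))) - 5 = -65] peel the -5: add 5 from each side. So sub: -(6*((x + 3) + 8)) = -60.
Step 2. [-(6*((x + 3) + 8)) = -60] leading − — multiply by −1. So neg: 6*((x + 3) + 8) = 60.
Step 3. [6*((x + 3) + 8) = 60] LHS = 6·(…); ÷6 both sides ⇒ div: (x + 3) + 8 = 10.
Step 4. [(x + 3) + 8 = 10] the outer +8 inverts by subtracting 8 ⇒ sub: x + 3 = 2.
Step 5. [x + 3 = 2] 3 comes off first (subtract 3) ⇒ sub: x = -1.

Answer: x ∈ {-1}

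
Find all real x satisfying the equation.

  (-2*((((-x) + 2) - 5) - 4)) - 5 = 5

Step 1. [(-2*((((-x) + 2) - 5) - 4)) - 5 = 5] the outer -5 inverts by adding 5 ⇒ sub: -2*((((-x) + 2) - 5) - 4) = 10.
Step 2. [-2*((((-x) + 2) - 5) - 4) = 10] divide by the outer -2, so div: (((-x) + 2) - 5) - 4 = -5.
Step 3. [(((-x) + 2) - 5) - 4 = -5] peel the -4: add 4 from each side. So sub: ((-x) + 2) - 5 = -1.
Step 4. [((-x) + 2) - 5 = -1] 5 comes off first (add 5) ⇒ sub: (-x) + 2 = 4.
Step 5. [(-x) + 2 = 4] 2 comes off first (subtract 2). So sub: -x = 2.
Step 6. [-x = 2] LHS negated; negate both sides, so neg: x = -2.

Answer: x ∈ {-2}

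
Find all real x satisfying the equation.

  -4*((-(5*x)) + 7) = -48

Step 1. [-4*((-(5*x)) + 7) = -48] -4·(inner) — divide through by -4. So div: (-(5*x)) + 7 = 12.
Step 2. [(-(5*x)) + 7 = 12] subtract 7: x sits inside (… + 7), so sub: -(5*x) = 5.
Step 3. [-(5*x) = 5] LHS negated; negate both sides. So neg: 5*x = -5.
Step 4. [5*x = -5] 5 out front; divide by 5. So div: x = -1.

Answer: x ∈ {-1}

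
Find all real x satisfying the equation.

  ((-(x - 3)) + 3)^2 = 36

Step 1. [((-(x - 3)) + 3)^2 = 36] LHS squared, RHS 36 ≥ 0: apply √ (±) ⇒ sqrt: (-(x - 3)) + 3 = 6 or -6.
Step 2. [(-(x - 3)) + 3 = 6 or -6] the outer +3 inverts by subtracting 3. So sub: -(x - 3) = 3 or -9.
Step 3. [-(x - 3) = 3 or -9] leading − — multiply by −1. So neg: x - 3 = -3 or 9.
Step 4. [x - 3 = -3 or 9] -3 is outermost — add 3 both sides ⇒ sub: x = 0 or 12.

Answer: x ∈ {0, 12}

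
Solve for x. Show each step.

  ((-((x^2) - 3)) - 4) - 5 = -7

Step 1. [((-((x^2) - 3)) - 4) - 5 = -7] -5 is outermost — add 5 both sides. So sub: (-((x^2) - 3)) - 4 = -2.
Step 2. [(-((x^2) - 3)) - 4 = -2] peel the -4: add 4 from each side. So sub: -((x^2) - 3) = 2.
Step 3. [-((x^2) - 3) = 2] leading − — multiply by −1 ⇒ neg: (x^2) - 3 = -2.
Step 4. [(x^2) - 3 = -2] -3 is outermost — add 3 both sides, so sub: x^2 = 1.
Step 5. [x^2 = 1] √ both sides: 1 ≥ 0 gives two branches ⇒ sqrt: x = 1 or -1.

Answer: x ∈ {-1, 1}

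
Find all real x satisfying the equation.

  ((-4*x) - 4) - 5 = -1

Step 1. [((-4*x) - 4) - 5 = -1] add 5: x sits inside (… - 5) ⇒ sub: (-4*x) - 4 = 4.
Step 2. [(-4*x) - 4 = 4] peel the -4: add 4 from each side ⇒ sub: -4*x = 8.
Step 3. [-4*x = 8] -4 out front; divide by -4, so div: x = -2.

Answer: x ∈ {-2}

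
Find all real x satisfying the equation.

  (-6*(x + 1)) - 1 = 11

Step 1. [(-6*(x + 1)) - 1 = 11] 1 comes off first (add 1) ⇒ sub: -6*(x + 1) = 12.
Step 2. [-6*(x + 1) = 12] -6·(inner) — divide through by -6, so div: x + 1 = -2.
Step 3. [x + 1 = -2] +1 is outermost — subtract 1 both sides. So sub: x = -3.

Answer: x ∈ {-3}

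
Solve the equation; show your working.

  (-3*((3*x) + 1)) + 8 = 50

Step 1. [(-3*((3*x) + 1)) + 8 = 50] peel the +8: subtract 8 from each side, so sub: -3*((3*x) + 1) = 42.
Step 2. [-3*((3*x) + 1) = 42] leading coefficient -3: divide by -3. So div: (3*x) + 1 = -14.
Step 3. [(3*x) + 1 = -14] subtract 1: x sits inside (… + 1), so sub: 3*x = -15.
Step 4. [3*x = -15] divide by the outer 3. So div: x = -5.

Answer: x ∈ {-5}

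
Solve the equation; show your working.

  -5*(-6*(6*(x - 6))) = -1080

Step 1. [-5*(-6*(6*(x - 6))) = -1080] LHS = -5·(…); ÷-5 both sides ⇒ div: -6*(6*(x - 6)) = 216.
Step 2. [-6*(6*(x - 6)) = 216] -6 out front; divide by -6, so div: 6*(x - 6) = -36.
Step 3. [6*(x - 6) = -36] divide by the outer 6. So div: x - 6 = -6.
Step 4. [x - 6 = -6] peel the -6: add 6 from each side ⇒ sub: x = 0.

Answer: x ∈ {0}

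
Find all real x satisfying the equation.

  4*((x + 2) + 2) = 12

Step 1. [4*((x + 2) + 2) = 12] 4·(inner) — divide through by 4, so div: (x + 2) + 2 = 3.
Step 2. [(x + 2) + 2 = 3] subtract 2: x sits inside (… + 2), so sub: x + 2 = 1.
Step 3. [x + 2 = 1] +2 is outermost — subtract 2 both sides ⇒ sub: x = -1.

Answer: x ∈ {-1}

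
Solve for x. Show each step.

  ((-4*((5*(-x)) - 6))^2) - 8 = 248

Step 1. [((-4*((5*(-x)) - 6))^2) - 8 = 248] 8 comes off first (add 8) ⇒ sub: (-4*((5*(-x)) - 6))^2 = 256.
Step 2. [(-4*((5*(-x)) - 6))^2 = 256] √ both sides: 256 ≥ 0 gives two branches. So sqrt: -4*((5*(-x)) - 6) = 16 or -16.
Step 3. [-4*((5*(-x)) - 6) = 16 or -16] leading coefficient -4: divide by -4. So div: (5*(-x)) - 6 = -4 or 4.
Step 4. [(5*(-x)) - 6 = -4 or 4] peel the -6: add 6 from each side. So sub: 5*(-x) = 2 or 10.
Step 5. [5*(-x) = 2 or 10] 5 out front; divide by 5 ⇒ div: -x = 2/5 or 2.
Step 6. [-x = 2/5 or 2] leading − — multiply by −1. So neg: x = -2/5 or -2.

Answer: x ∈ {-2, -2/5}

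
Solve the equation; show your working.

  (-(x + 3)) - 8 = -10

Step 1. [(-(x + 3)) - 8 = -10] -8 is outermost — add 8 both sides, so sub: -(x + 3) = -2.
Step 2. [-(x + 3) = -2] LHS negated; negate both sides ⇒ neg: x + 3 = 2.
Step 3. [x + 3 = 2] 3 comes off first (subtract 3). So sub: x = -1.

Answer: x ∈ {-1}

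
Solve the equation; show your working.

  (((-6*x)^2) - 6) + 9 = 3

Step 1. [(((-6*x)^2) - 6) + 9 = 3] 9 comes off first (subtract 9) ⇒ sub: ((-6*x)^2) - 6 = -6.
Step 2. [((-6*x)^2) - 6 = -6] -6 is outermost — add 6 both sides, so sub: (-6*x)^2 = 0.
Step 3. [(-6*x)^2 = 0] √ both sides: 0 ≥ 0 gives two branches, so sqrt: -6*x = 0.
Step 4. [-6*x = 0] divide by the outer -6 ⇒ div: x = 0.

Answer: x ∈ {0}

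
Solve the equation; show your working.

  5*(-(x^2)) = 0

Step 1. [5*(-(x^2)) = 0] leading coefficient 5: divide by 5. So div: -(x^2) = 0.
Step 2. [-(x^2) = 0] flip signs both sides. So neg: x^2 = 0.
Step 3. [x^2 = 0] LHS squared, RHS 0 ≥ 0: apply √ (±) ⇒ sqrt: x = 0.

Answer: x ∈ {0}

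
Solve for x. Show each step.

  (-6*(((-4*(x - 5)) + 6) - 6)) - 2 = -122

Step 1. [(-6*(((-4*(x - 5)) + 6) - 6)) - 2 = -122] the outer -2 inverts by adding 2. So sub: -6*(((-4*(x - 5)) + 6) - 6) = -120.
Step 2. [-6*(((-4*(x - 5)) + 6) - 6) = -120] LHS = -6·(…); ÷-6 both sides. So div: ((-4*(x - 5)) + 6) - 6 = 20.
Step 3. [((-4*(x - 5)) + 6) - 6 = 20] peel the -6: add 6 from each side ⇒ sub: (-4*(x - 5)) + 6 = 26.
Step 4. [(-4*(x - 5)) + 6 = 26] the outer +6 inverts by subtracting 6. So sub: -4*(x - 5) = 20.
Step 5. [-4*(x - 5) = 20] leading coefficient -4: divide by -4 ⇒ div: x - 5 = -5.
Step 6. [x - 5 = -5] 5 comes off first (add 5), so sub: x = 0.

Answer: x ∈ {0}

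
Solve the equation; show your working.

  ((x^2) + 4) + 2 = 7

Step 1. [((x^2) + 4) + 2 = 7] subtract 2: x sits inside (… + 2) ⇒ sub: (x^2) + 4 = 5.
Step 2. [(x^2) + 4 = 5] the outer +4 inverts by subtracting 4, so sub: x^2 = 1.
Step 3. [x^2 = 1] √ both sides: 1 ≥ 0 gives two branches ⇒ sqrt: x = 1 or -1.

Answer: x ∈ {-1, 1}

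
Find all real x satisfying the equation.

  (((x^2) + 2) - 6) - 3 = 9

Step 1. [(((x^2) + 2) - 6) - 3 = 9] -3 is outermost — add 3 both sides ⇒ sub: ((x^2) + 2) - 6 = 12.
Step 2. [((x^2) + 2) - 6 = 12] the outer -6 inverts by adding 6 ⇒ sub: (x^2) + 2 = 18.
Step 3. [(x^2) + 2 = 18] +2 is outermost — subtract 2 both sides. So sub: x^2 = 16.
Step 4. [x^2 = 16] √ both sides: 16 ≥ 0 gives two branches, so sqrt: x = 4 or -4.

Answer: x ∈ {-4, 4}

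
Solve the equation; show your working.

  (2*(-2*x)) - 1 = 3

Step 1. [(2*(-2*x)) - 1 = 3] the outer -1 inverts by adding 1 ⇒ sub: 2*(-2*x) = 4.
Step 2. [2*(-2*x) = 4] 2·(inner) — divide through by 2. So div: -2*x = 2.
Step 3. [-2*x = 2] -2·(inner) — divide through by -2, so div: x = -1.

Answer: x ∈ {-1}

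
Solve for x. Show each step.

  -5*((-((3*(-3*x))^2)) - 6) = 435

Step 1. [-5*((-((3*(-3*x))^2)) - 6) = 435] -5·(inner) — divide through by -5. So div: (-((3*(-3*x))^2)) - 6 = -87.
Step 2. [(-((3*(-3*x))^2)) - 6 = -87] the outer -6 inverts by adding 6. So sub: -((3*(-3*x))^2) = -81.
Step 3. [-((3*(-3*x))^2) = -81] LHS negated; negate both sides, so neg: (3*(-3*x))^2 = 81.
Step 4. [(3*(-3*x))^2 = 81] LHS squared, RHS 81 ≥ 0: apply √ (±) ⇒ sqrt: 3*(-3*x) = 9 or -9.
Step 5. [3*(-3*x) = 9 or -9] LHS = 3·(…); ÷3 both sides ⇒ div: -3*x = 3 or -3.
Step 6. [-3*x = 3 or -3] -3·(inner) — divide through by -3, so div: x = -1 or 1.

Answer: x ∈ {-1, 1}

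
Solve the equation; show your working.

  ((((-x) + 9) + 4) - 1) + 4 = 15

Step 1. [((((-x) + 9) + 4) - 1) + 4 = 15] the outer +4 inverts by subtracting 4 ⇒ sub: (((-x) + 9) + 4) - 1 = 11.
Step 2. [(((-x) + 9) + 4) - 1 = 11] -1 is outermost — add 1 both sides, so sub: ((-x) + 9) + 4 = 12.
Step 3. [((-x) + 9) + 4 = 12] +4 is outermost — subtract 4 both sides. So sub: (-x) + 9 = 8.
Step 4. [(-x) + 9 = 8] 9 comes off first (subtract 9) ⇒ sub: -x = -1.
Step 5. [-x = -1] flip signs both sides ⇒ neg: x = 1.

Answer: x ∈ {1}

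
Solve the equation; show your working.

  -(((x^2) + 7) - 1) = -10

Step 1. [-(((x^2) + 7) - 1) = -10] LHS negated; negate both sides ⇒ neg: ((x^2) + 7) - 1 = 10.
Step 2. [((x^2) + 7) - 1 = 10] 1 comes off first (add 1), so sub: (x^2) + 7 = 11.
Step 3. [(x^2) + 7 = 11] 7 comes off first (subtract 7). So sub: x^2 = 4.
Step 4. [x^2 = 4] √ both sides: 4 ≥ 0 gives two branches, so sqrt: x = 2 or -2.

Answer: x ∈ {-2, 2}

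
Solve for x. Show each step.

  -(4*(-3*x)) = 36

Step 1. [-(4*(-3*x)) = 36] LHS negated; negate both sides, so neg: 4*(-3*x) = -36.
Step 2. [4*(-3*x) = -36] divide by the outer 4, so div: -3*x = -9.
Step 3. [-3*x = -9] divide by the outer -3, so div: x = 3.

Answer: x ∈ {3}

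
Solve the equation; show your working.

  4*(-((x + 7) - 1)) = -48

Step 1. [4*(-((x + 7) - 1)) = -48] 4·(inner) — divide through by 4, so div: -((x + 7) - 1) = -12.
Step 2. [-((x + 7) - 1) = -12] leading − — multiply by −1, so neg: (x + 7) - 1 = 12.
Step 3. [(x + 7) - 1 = 12] 1 comes off first (add 1). So sub: x + 7 = 13.
Step 4. [x + 7 = 13] 7 comes off first (subtract 7) ⇒ sub: x = 6.

Answer: x ∈ {6}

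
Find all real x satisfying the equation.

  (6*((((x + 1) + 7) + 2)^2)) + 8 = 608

Step 1. [(6*((((x + 1) + 7) + 2)^2)) + 8 = 608] the outer +8 inverts by subtracting 8 ⇒ sub: 6*((((x + 1) + 7) + 2)^2) = 600.
Step 2. [6*((((x + 1) + 7) + 2)^2) = 600] LHS = 6·(…); ÷6 both sides, so div: (((x + 1) + 7) + 2)^2 = 100.
Step 3. [(((x + 1) + 7) + 2)^2 = 100] LHS squared, RHS 100 ≥ 0: apply √ (±), so sqrt: ((x + 1) + 7) + 2 = 10 or -10.
Step 4. [((x + 1) + 7) + 2 = 10 or -10] the outer +2 inverts by subtracting 2, so sub: (x + 1) + 7 = 8 or -12.
Step 5. [(x + 1) + 7 = 8 or -12] peel the +7: subtract 7 from each side, so sub: x + 1 = 1 or -19.
Step 6. [x + 1 = 1 or -19] +1 is outermost — subtract 1 both sides. So sub: x = 0 or -20.

Answer: x ∈ {-20, 0}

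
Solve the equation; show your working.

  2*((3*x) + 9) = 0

Step 1. [2*((3*x) + 9) = 0] divide by the outer 2 ⇒ div: (3*x) + 9 = 0.
Step 2. [(3*x) + 9 = 0] peel the +9: subtract 9 from each side. So sub: 3*x = -9.
Step 3. [3*x = -9] divide by the outer 3 ⇒ div: x = -3.

Answer: x ∈ {-3}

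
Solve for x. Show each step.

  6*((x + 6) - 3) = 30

Step 1. [6*((x + 6) - 3) = 30] 6·(inner) — divide through by 6. So div: (x + 6) - 3 = 5.
Step 2. [(x + 6) - 3 = 5] 3 comes off first (add 3), so sub: x + 6 = 8.
Step 3. [x + 6 = 8] subtract 6: x sits inside (… + 6), so sub: x = 2.

Answer: x ∈ {2}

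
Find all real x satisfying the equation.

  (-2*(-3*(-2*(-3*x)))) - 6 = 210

Step 1. [(-2*(-3*(-2*(-3*x)))) - 6 = 210] 6 comes off first (add 6), so sub: -2*(-3*(-2*(-3*x))) = 216.
Step 2. [-2*(-3*(-2*(-3*x))) = 216] leading coefficient -2: divide by -2. So div: -3*(-2*(-3*x)) = -108.
Step 3. [-3*(-2*(-3*x)) = -108] -3 out front; divide by -3 ⇒ div: -2*(-3*x) = 36.
Step 4. [-2*(-3*x) = 36] divide by the outer -2. So div: -3*x = -18.
Step 5. [-3*x = -18] leading coefficient -3: divide by -3, so div: x = 6.

Answer: x ∈ {6}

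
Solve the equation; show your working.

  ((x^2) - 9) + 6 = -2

Step 1. [((x^2) - 9) + 6 = -2] peel the +6: subtract 6 from each side. So sub: (x^2) - 9 = -8.
Step 2. [(x^2) - 9 = -8] 9 comes off first (add 9). So sub: x^2 = 1.
Step 3. [x^2 = 1] √ both sides: 1 ≥ 0 gives two branches ⇒ sqrt: x = 1 or -1.

Answer: x ∈ {-1, 1}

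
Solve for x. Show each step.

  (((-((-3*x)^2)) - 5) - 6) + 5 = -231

Step 1. [(((-((-3*x)^2)) - 5) - 6) + 5 = -231] +5 is outermost — subtract 5 both sides, so sub: ((-((-3*x)^2)) - 5) - 6 = -236.
Step 2. [((-((-3*x)^2)) - 5) - 6 = -236] peel the -6: add 6 from each side ⇒ sub: (-((-3*x)^2)) - 5 = -230.
Step 3. [(-((-3*x)^2)) - 5 = -230] add 5: x sits inside (… - 5), so sub: -((-3*x)^2) = -225.
Step 4. [-((-3*x)^2) = -225] flip signs both sides ⇒ neg: (-3*x)^2 = 225.
Step 5. [(-3*x)^2 = 225] LHS squared, RHS 225 ≥ 0: apply √ (±) ⇒ sqrt: -3*x = 15 or -15.
Step 6. [-3*x = 15 or -15] -3 out front; divide by -3. So div: x = -5 or 5.

Answer: x ∈ {-5, 5}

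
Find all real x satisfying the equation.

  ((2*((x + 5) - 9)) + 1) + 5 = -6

Step 1. [((2*((x + 5) - 9)) + 1) + 5 = -6] 5 comes off first (subtract 5). So sub: (2*((x + 5) - 9)) + 1 = -11.
Step 2. [(2*((x + 5) - 9)) + 1 = -11] subtract 1: x sits inside (… + 1). So sub: 2*((x + 5) - 9) = -12.
Step 3. [2*((x + 5) - 9) = -12] leading coefficient 2: divide by 2, so div: (x + 5) - 9 = -6.
Step 4. [(x + 5) - 9 = -6] -9 is outermost — add 9 both sides. So sub: x + 5 = 3.
Step 5. [x + 5 = 3] subtract 5: x sits inside (… + 5), so sub: x = -2.

Answer: x ∈ {-2}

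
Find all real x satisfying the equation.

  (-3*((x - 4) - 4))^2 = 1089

Step 1. [(-3*((x - 4) - 4))^2 = 1089] √ both sides: 1089 ≥ 0 gives two branches ⇒ sqrt: -3*((x - 4) - 4) = 33 or -33.
Step 2. [-3*((x - 4) - 4) = 33 or -33] -3·(inner) — divide through by -3. So div: (x - 4) - 4 = -11 or 11.
Step 3. [(x - 4) - 4 = -11 or 11] -4 is outermost — add 4 both sides. So sub: x - 4 = -7 or 15.
Step 4. [x - 4 = -7 or 15] peel the -4: add 4 from each side, so sub: x = -3 or 19.

Answer: x ∈ {-3, 19}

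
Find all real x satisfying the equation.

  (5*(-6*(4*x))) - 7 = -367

Step 1. [(5*(-6*(4*x))) - 7 = -367] peel the -7: add 7 from each side ⇒ sub: 5*(-6*(4*x)) = -360.
Step 2. [5*(-6*(4*x)) = -360] leading coefficient 5: divide by 5. So div: -6*(4*x) = -72.
Step 3. [-6*(4*x) = -72] -6·(inner) — divide through by -6 ⇒ div: 4*x = 12.
Step 4. [4*x = 12] 4 out front; divide by 4. So div: x = 3.

Answer: x ∈ {3}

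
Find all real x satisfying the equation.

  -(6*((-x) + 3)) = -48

Step 1. [-(6*((-x) + 3)) = -48] LHS negated; negate both sides, so neg: 6*((-x) + 3) = 48.
Step 2. [6*((-x) + 3) = 48] 6 out front; divide by 6 ⇒ div: (-x) + 3 = 8.
Step 3. [(-x) + 3 = 8] the outer +3 inverts by subtracting 3 ⇒ sub: -x = 5.
Step 4. [-x = 5] LHS negated; negate both sides. So neg: x = -5.

Answer: x ∈ {-5}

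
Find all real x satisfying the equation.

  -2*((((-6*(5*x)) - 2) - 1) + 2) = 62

Step 1. [-2*((((-6*(5*x)) - 2) - 1) + 2) = 62] leading coefficient -2: divide by -2, so div: (((-6*(5*x)) - 2) - 1) + 2 = -31.
Step 2. [(((-6*(5*x)) - 2) - 1) + 2 = -31] +2 is outermost — subtract 2 both sides, so sub: ((-6*(5*x)) - 2) - 1 = -33.
Step 3. [((-6*(5*x)) - 2) - 1 = -33] 1 comes off first (add 1). So sub: (-6*(5*x)) - 2 = -32.
Step 4. [(-6*(5*x)) - 2 = -32] the outer -2 inverts by adding 2, so sub: -6*(5*x) = -30.
Step 5. [-6*(5*x) = -30] divide by the outer -6 ⇒ div: 5*x = 5.
Step 6. [5*x = 5] divide by the outer 5. So div: x = 1.

Answer: x ∈ {1}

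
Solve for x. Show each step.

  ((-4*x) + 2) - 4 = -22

Step 1. [((-4*x) + 2) - 4 = -22] the outer -4 inverts by adding 4. So sub: (-4*x) + 2 = -18.
Step 2. [(-4*x) + 2 = -18] 2 comes off first (subtract 2) ⇒ sub: -4*x = -20.
Step 3. [-4*x = -20] leading coefficient -4: divide by -4 ⇒ div: x = 5.

Answer: x ∈ {5}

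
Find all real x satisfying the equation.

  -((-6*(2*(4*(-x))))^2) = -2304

Step 1. [-((-6*(2*(4*(-x))))^2) = -2304] LHS negated; negate both sides ⇒ neg: (-6*(2*(4*(-x))))^2 = 2304.
Step 2. [(-6*(2*(4*(-x))))^2 = 2304] LHS squared, RHS 2304 ≥ 0: apply √ (±) ⇒ sqrt: -6*(2*(4*(-x))) = 48 or -48.
Step 3. [-6*(2*(4*(-x))) = 48 or -48] -6 out front; divide by -6 ⇒ div: 2*(4*(-x)) = -8 or 8.
Step 4. [2*(4*(-x)) = -8 or 8] LHS = 2·(…); ÷2 both sides ⇒ div: 4*(-x) = -4 or 4.
Step 5. [4*(-x) = -4 or 4] leading coefficient 4: divide by 4 ⇒ div: -x = -1 or 1.
Step 6. [-x = -1 or 1] flip signs both sides, so neg: x = 1 or -1.

Answer: x ∈ {-1, 1}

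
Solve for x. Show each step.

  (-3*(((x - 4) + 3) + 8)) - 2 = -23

Step 1. [(-3*(((x - 4) + 3) + 8)) - 2 = -23] 2 comes off first (add 2) ⇒ sub: -3*(((x - 4) + 3) + 8) = -21.
Step 2. [-3*(((x - 4) + 3) + 8) = -21] divide by the outer -3 ⇒ div: ((x - 4) + 3) + 8 = 7.
Step 3. [((x - 4) + 3) + 8 = 7] +8 is outermost — subtract 8 both sides. So sub: (x - 4) + 3 = -1.
Step 4. [(x - 4) + 3 = -1] +3 is outermost — subtract 3 both sides, so sub: x - 4 = -4.
Step 5. [x - 4 = -4] -4 is outermost — add 4 both sides ⇒ sub: x = 0.

Answer: x ∈ {0}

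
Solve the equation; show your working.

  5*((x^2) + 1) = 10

Step 1. [5*((x^2) + 1) = 10] divide by the outer 5 ⇒ div: (x^2) + 1 = 2.
Step 2. [(x^2) + 1 = 2] +1 is outermost — subtract 1 both sides ⇒ sub: x^2 = 1.
Step 3. [x^2 = 1] √ both sides: 1 ≥ 0 gives two branches ⇒ sqrt: x = 1 or -1.

Answer: x ∈ {-1, 1}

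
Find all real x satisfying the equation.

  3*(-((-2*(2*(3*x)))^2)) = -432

Step 1. [3*(-((-2*(2*(3*x)))^2)) = -432] 3 out front; divide by 3 ⇒ div: -((-2*(2*(3*x)))^2) = -144.
Step 2. [-((-2*(2*(3*x)))^2) = -144] leading − — multiply by −1 ⇒ neg: (-2*(2*(3*x)))^2 = 144.
Step 3. [(-2*(2*(3*x)))^2 = 144] √ both sides: 144 ≥ 0 gives two branches, so sqrt: -2*(2*(3*x)) = 12 or -12.
Step 4. [-2*(2*(3*x)) = 12 or -12] -2 out front; divide by -2, so div: 2*(3*x) = -6 or 6.
Step 5. [2*(3*x) = -6 or 6] 2 out front; divide by 2 ⇒ div: 3*x = -3 or 3.
Step 6. [3*x = -3 or 3] leading coefficient 3: divide by 3. So div: x = -1 or 1.

Answer: x ∈ {-1, 1}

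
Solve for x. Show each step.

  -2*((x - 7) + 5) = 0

Step 1. [-2*((x - 7) + 5) = 0] leading coefficient -2: divide by -2. So div: (x - 7) + 5 = 0.
Step 2. [(x - 7) + 5 = 0] subtract 5: x sits inside (… + 5) ⇒ sub: x - 7 = -5.
Step 3. [x - 7 = -5] add 7: x sits inside (… - 7). So sub: x = 2.

Answer: x ∈ {2}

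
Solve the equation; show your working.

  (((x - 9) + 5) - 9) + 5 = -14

Step 1. [(((x - 9) + 5) - 9) + 5 = -14] the outer +5 inverts by subtracting 5, so sub: ((x - 9) + 5) - 9 = -19.
Step 2. [((x - 9) + 5) - 9 = -19] 9 comes off first (add 9). So sub: (x - 9) + 5 = -10.
Step 3. [(x - 9) + 5 = -10] subtract 5: x sits inside (… + 5), so sub: x - 9 = -15.
Step 4. [x - 9 = -15] peel the -9: add 9 from each side, so sub: x = -6.

Answer: x ∈ {-6}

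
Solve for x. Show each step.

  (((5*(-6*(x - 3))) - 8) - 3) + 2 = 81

Step 1. [(((5*(-6*(x - 3))) - 8) - 3) + 2 = 81] peel the +2: subtract 2 from each side. So sub: ((5*(-6*(x - 3))) - 8) - 3 = 79.
Step 2. [((5*(-6*(x - 3))) - 8) - 3 = 79] the outer -3 inverts by adding 3 ⇒ sub: (5*(-6*(x - 3))) - 8 = 82.
Step 3. [(5*(-6*(x - 3))) - 8 = 82] -8 is outermost — add 8 both sides ⇒ sub: 5*(-6*(x - 3)) = 90.
Step 4. [5*(-6*(x - 3)) = 90] divide by the outer 5. So div: -6*(x - 3) = 18.
Step 5. [-6*(x - 3) = 18] -6 out front; divide by -6. So div: x - 3 = -3.
Step 6. [x - 3 = -3] peel the -3: add 3 from each side. So sub: x = 0.

Answer: x ∈ {0}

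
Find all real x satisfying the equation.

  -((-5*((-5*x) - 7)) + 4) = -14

Step 1. [-((-5*((-5*x) - 7)) + 4) = -14] LHS negated; negate both sides ⇒ neg: (-5*((-5*x) - 7)) + 4 = 14.
Step 2. [(-5*((-5*x) - 7)) + 4 = 14] 4 comes off first (subtract 4), so sub: -5*((-5*x) - 7) = 10.
Step 3. [-5*((-5*x) - 7) = 10] -5 out front; divide by -5, so div: (-5*x) - 7 = -2.
Step 4. [(-5*x) - 7 = -2] the outer -7 inverts by adding 7 ⇒ sub: -5*x = 5.
Step 5. [-5*x = 5] -5·(inner) — divide through by -5 ⇒ div: x = -1.

Answer: x ∈ {-1}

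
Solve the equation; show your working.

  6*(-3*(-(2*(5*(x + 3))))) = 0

Step 1. [6*(-3*(-(2*(5*(x + 3))))) = 0] 6 out front; divide by 6. So div: -3*(-(2*(5*(x + 3)))) = 0.
Step 2. [-3*(-(2*(5*(x + 3)))) = 0] -3 out front; divide by -3 ⇒ div: -(2*(5*(x + 3))) = 0.
Step 3. [-(2*(5*(x + 3))) = 0] flip signs both sides ⇒ neg: 2*(5*(x + 3)) = 0.
Step 4. [2*(5*(x + 3)) = 0] LHS = 2·(…); ÷2 both sides, so div: 5*(x + 3) = 0.
Step 5. [5*(x + 3) = 0] 5·(inner) — divide through by 5. So div: x + 3 = 0.
Step 6. [x + 3 = 0] subtract 3: x sits inside (… + 3), so sub: x = -3.

Answer: x ∈ {-3}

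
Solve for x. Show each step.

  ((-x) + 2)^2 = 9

Step 1. [((-x) + 2)^2 = 9] √ both sides: 9 ≥ 0 gives two branches, so sqrt: (-x) + 2 = 3 or -3.
Step 2. [(-x) + 2 = 3 or -3] subtract 2: x sits inside (… + 2) ⇒ sub: -x = 1 or -5.
Step 3. [-x = 1 or -5] LHS negated; negate both sides ⇒ neg: x = -1 or 5.

Answer: x ∈ {-1, 5}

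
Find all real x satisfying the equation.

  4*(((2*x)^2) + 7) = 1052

Step 1. [4*(((2*x)^2) + 7) = 1052] 4·(inner) — divide through by 4. So div: ((2*x)^2) + 7 = 263.
Step 2. [((2*x)^2) + 7 = 263] the outer +7 inverts by subtracting 7, so sub: (2*x)^2 = 256.
Step 3. [(2*x)^2 = 256] 256 ≥ 0, LHS is (·)² — take ±√, so sqrt: 2*x = 16 or -16.
Step 4. [2*x = 16 or -16] 2·(inner) — divide through by 2, so div: x = 8 or -8.

Answer: x ∈ {-8, 8}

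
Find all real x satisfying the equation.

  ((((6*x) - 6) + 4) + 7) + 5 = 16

Step 1. [((((6*x) - 6) + 4) + 7) + 5 = 16] subtract 5: x sits inside (… + 5). So sub: (((6*x) - 6) + 4) + 7 = 11.
Step 2. [(((6*x) - 6) + 4) + 7 = 11] +7 is outermost — subtract 7 both sides ⇒ sub: ((6*x) - 6) + 4 = 4.
Step 3. [((6*x) - 6) + 4 = 4] +4 is outermost — subtract 4 both sides. So sub: (6*x) - 6 = 0.
Step 4. [(6*x) - 6 = 0] peel the -6: add 6 from each side ⇒ sub: 6*x = 6.
Step 5. [6*x = 6] leading coefficient 6: divide by 6. So div: x = 1.

Answer: x ∈ {1}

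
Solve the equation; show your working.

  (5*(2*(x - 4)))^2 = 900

Step 1. [(5*(2*(x - 4)))^2 = 900] √ both sides: 900 ≥ 0 gives two branches ⇒ sqrt: 5*(2*(x - 4)) = 30 or -30.
Step 2. [5*(2*(x - 4)) = 30 or -30] 5 out front; divide by 5. So div: 2*(x - 4) = 6 or -6.
Step 3. [2*(x - 4) = 6 or -6] divide by the outer 2 ⇒ div: x - 4 = 3 or -3.
Step 4. [x - 4 = 3 or -3] peel the -4: add 4 from each side, so sub: x = 7 or 1.

Answer: x ∈ {1, 7}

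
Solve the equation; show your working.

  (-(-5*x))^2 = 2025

Step 1. [(-(-5*x))^2 = 2025] LHS squared, RHS 2025 ≥ 0: apply √ (±), so sqrt: -(-5*x) = 45 or -45.
Step 2. [-(-5*x) = 45 or -45] LHS negated; negate both sides. So neg: -5*x = -45 or 45.
Step 3. [-5*x = -45 or 45] divide by the outer -5, so div: x = 9 or -9.

Answer: x ∈ {-9, 9}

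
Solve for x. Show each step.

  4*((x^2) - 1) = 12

Step 1. [4*((x^2) - 1) = 12] LHS = 4·(…); ÷4 both sides. So div: (x^2) - 1 = 3.
Step 2. [(x^2) - 1 = 3] 1 comes off first (add 1) ⇒ sub: x^2 = 4.
Step 3. [x^2 = 4] √ both sides: 4 ≥ 0 gives two branches. So sqrt: x = 2 or -2.

Answer: x ∈ {-2, 2}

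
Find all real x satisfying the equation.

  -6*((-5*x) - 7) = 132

Step 1. [-6*((-5*x) - 7) = 132] leading coefficient -6: divide by -6. So div: (-5*x) - 7 = -22.
Step 2. [(-5*x) - 7 = -22] peel the -7: add 7 from each side ⇒ sub: -5*x = -15.
Step 3. [-5*x = -15] LHS = -5·(…); ÷-5 both sides ⇒ div: x = 3.

Answer: x ∈ {3}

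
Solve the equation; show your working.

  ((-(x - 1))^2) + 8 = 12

Step 1. [((-(x - 1))^2) + 8 = 12] subtract 8: x sits inside (… + 8) ⇒ sub: (-(x - 1))^2 = 4.
Step 2. [(-(x - 1))^2 = 4] LHS squared, RHS 4 ≥ 0: apply √ (±), so sqrt: -(x - 1) = 2 or -2.
Step 3. [-(x - 1) = 2 or -2] LHS negated; negate both sides, so neg: x - 1 = -2 or 2.
Step 4. [x - 1 = -2 or 2] add 1: x sits inside (… - 1) ⇒ sub: x = -1 or 3.

Answer: x ∈ {-1, 3}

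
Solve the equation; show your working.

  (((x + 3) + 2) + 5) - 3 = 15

Step 1. [(((x + 3) + 2) + 5) - 3 = 15] the outer -3 inverts by adding 3, so sub: ((x + 3) + 2) + 5 = 18.
Step 2. [((x + 3) + 2) + 5 = 18] subtract 5: x sits inside (… + 5), so sub: (x + 3) + 2 = 13.
Step 3. [(x + 3) + 2 = 13] +2 is outermost — subtract 2 both sides, so sub: x + 3 = 11.
Step 4. [x + 3 = 11] +3 is outermost — subtract 3 both sides ⇒ sub: x = 8.

Answer: x ∈ {8}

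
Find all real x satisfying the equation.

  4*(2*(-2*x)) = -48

Step 1. [4*(2*(-2*x)) = -48] LHS = 4·(…); ÷4 both sides ⇒ div: 2*(-2*x) = -12.
Step 2. [2*(-2*x) = -12] divide by the outer 2, so div: -2*x = -6.
Step 3. [-2*x = -6] -2 out front; divide by -2, so div: x = 3.

Answer: x ∈ {3}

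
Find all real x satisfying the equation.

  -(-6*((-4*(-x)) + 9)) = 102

Step 1. [-(-6*((-4*(-x)) + 9)) = 102] flip signs both sides, so neg: -6*((-4*(-x)) + 9) = -102.
Step 2. [-6*((-4*(-x)) + 9) = -102] LHS = -6·(…); ÷-6 both sides ⇒ div: (-4*(-x)) + 9 = 17.
Step 3. [(-4*(-x)) + 9 = 17] +9 is outermost — subtract 9 both sides. So sub: -4*(-x) = 8.
Step 4. [-4*(-x) = 8] -4·(inner) — divide through by -4, so div: -x = -2.
Step 5. [-x = -2] flip signs both sides, so neg: x = 2.

Answer: x ∈ {2}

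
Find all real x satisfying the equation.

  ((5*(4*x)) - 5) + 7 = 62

Step 1. [((5*(4*x)) - 5) + 7 = 62] peel the +7: subtract 7 from each side, so sub: (5*(4*x)) - 5 = 55.
Step 2. [(5*(4*x)) - 5 = 55] the outer -5 inverts by adding 5 ⇒ sub: 5*(4*x) = 60.
Step 3. [5*(4*x) = 60] 5·(inner) — divide through by 5 ⇒ div: 4*x = 12.
Step 4. [4*x = 12] 4 out front; divide by 4, so div: x = 3.

Answer: x ∈ {3}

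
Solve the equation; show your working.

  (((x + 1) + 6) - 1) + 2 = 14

Step 1. [(((x + 1) + 6) - 1) + 2 = 14] 2 comes off first (subtract 2), so sub: ((x + 1) + 6) - 1 = 12.
Step 2. [((x + 1) + 6) - 1 = 12] add 1: x sits inside (… - 1), so sub: (x + 1) + 6 = 13.
Step 3. [(x + 1) + 6 = 13] the outer +6 inverts by subtracting 6. So sub: x + 1 = 7.
Step 4. [x + 1 = 7] +1 is outermost — subtract 1 both sides ⇒ sub: x = 6.

Answer: x ∈ {6}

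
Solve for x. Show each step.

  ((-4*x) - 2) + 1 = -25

Step 1. [((-4*x) - 2) + 1 = -25] peel the +1: subtract 1 from each side. So sub: (-4*x) - 2 = -26.
Step 2. [(-4*x) - 2 = -26] 2 comes off first (add 2). So sub: -4*x = -24.
Step 3. [-4*x = -24] LHS = -4·(…); ÷-4 both sides, so div: x = 6.

Answer: x ∈ {6}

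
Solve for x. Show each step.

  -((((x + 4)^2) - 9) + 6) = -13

Step 1. [-((((x + 4)^2) - 9) + 6) = -13] LHS negated; negate both sides ⇒ neg: (((x + 4)^2) - 9) + 6 = 13.
Step 2. [(((x + 4)^2) - 9) + 6 = 13] peel the +6: subtract 6 from each side, so sub: ((x + 4)^2) - 9 = 7.
Step 3. [((x + 4)^2) - 9 = 7] add 9: x sits inside (… - 9), so sub: (x + 4)^2 = 16.
Step 4. [(x + 4)^2 = 16] 16 ≥ 0, LHS is (·)² — take ±√ ⇒ sqrt: x + 4 = 4 or -4.
Step 5. [x + 4 = 4 or -4] subtract 4: x sits inside (… + 4) ⇒ sub: x = 0 or -8.

Answer: x ∈ {-8, 0}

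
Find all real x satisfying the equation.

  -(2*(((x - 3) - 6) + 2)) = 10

Step 1. [-(2*(((x - 3) - 6) + 2)) = 10] LHS negated; negate both sides, so neg: 2*(((x - 3) - 6) + 2) = -10.
Step 2. [2*(((x - 3) - 6) + 2) = -10] divide by the outer 2 ⇒ div: ((x - 3) - 6) + 2 = -5.
Step 3. [((x - 3) - 6) + 2 = -5] the outer +2 inverts by subtracting 2. So sub: (x - 3) - 6 = -7.
Step 4. [(x - 3) - 6 = -7] the outer -6 inverts by adding 6. So sub: x - 3 = -1.
Step 5. [x - 3 = -1] -3 is outermost — add 3 both sides, so sub: x = 2.

Answer: x ∈ {2}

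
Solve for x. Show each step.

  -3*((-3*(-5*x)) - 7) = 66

Step 1. [-3*((-3*(-5*x)) - 7) = 66] divide by the outer -3. So div: (-3*(-5*x)) - 7 = -22.
Step 2. [(-3*(-5*x)) - 7 = -22] the outer -7 inverts by adding 7, so sub: -3*(-5*x) = -15.
Step 3. [-3*(-5*x) = -15] -3 out front; divide by -3. So div: -5*x = 5.
Step 4. [-5*x = 5] -5·(inner) — divide through by -5 ⇒ div: x = -1.

Answer: x ∈ {-1}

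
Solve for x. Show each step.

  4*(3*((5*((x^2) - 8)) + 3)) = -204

Step 1. [4*(3*((5*((x^2) - 8)) + 3)) = -204] 4·(inner) — divide through by 4. So div: 3*((5*((x^2) - 8)) + 3) = -51.
Step 2. [3*((5*((x^2) - 8)) + 3) = -51] 3 out front; divide by 3, so div: (5*((x^2) - 8)) + 3 = -17.
Step 3. [(5*((x^2) - 8)) + 3 = -17] subtract 3: x sits inside (… + 3). So sub: 5*((x^2) - 8) = -20.
Step 4. [5*((x^2) - 8) = -20] 5 out front; divide by 5 ⇒ div: (x^2) - 8 = -4.
Step 5. [(x^2) - 8 = -4] add 8: x sits inside (… - 8) ⇒ sub: x^2 = 4.
Step 6. [x^2 = 4] √ both sides: 4 ≥ 0 gives two branches. So sqrt: x = 2 or -2.

Answer: x ∈ {-2, 2}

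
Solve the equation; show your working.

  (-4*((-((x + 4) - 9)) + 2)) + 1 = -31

Step 1. [(-4*((-((x + 4) - 9)) + 2)) + 1 = -31] peel the +1: subtract 1 from each side, so sub: -4*((-((x + 4) - 9)) + 2) = -32.
Step 2. [-4*((-((x + 4) - 9)) + 2) = -32] -4·(inner) — divide through by -4. So div: (-((x + 4) - 9)) + 2 = 8.
Step 3. [(-((x + 4) - 9)) + 2 = 8] peel the +2: subtract 2 from each side ⇒ sub: -((x + 4) - 9) = 6.
Step 4. [-((x + 4) - 9) = 6] leading − — multiply by −1 ⇒ neg: (x + 4) - 9 = -6.
Step 5. [(x + 4) - 9 = -6] -9 is outermost — add 9 both sides ⇒ sub: x + 4 = 3.
Step 6. [x + 4 = 3] 4 comes off first (subtract 4), so sub: x = -1.

Answer: x ∈ {-1}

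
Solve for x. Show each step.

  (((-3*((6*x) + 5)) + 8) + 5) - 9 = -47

Step 1. [(((-3*((6*x) + 5)) + 8) + 5) - 9 = -47] add 9: x sits inside (… - 9) ⇒ sub: ((-3*((6*x) + 5)) + 8) + 5 = -38.
Step 2. [((-3*((6*x) + 5)) + 8) + 5 = -38] +5 is outermost — subtract 5 both sides ⇒ sub: (-3*((6*x) + 5)) + 8 = -43.
Step 3. [(-3*((6*x) + 5)) + 8 = -43] subtract 8: x sits inside (… + 8), so sub: -3*((6*x) + 5) = -51.
Step 4. [-3*((6*x) + 5) = -51] leading coefficient -3: divide by -3 ⇒ div: (6*x) + 5 = 17.
Step 5. [(6*x) + 5 = 17] subtract 5: x sits inside (… + 5). So sub: 6*x = 12.
Step 6. [6*x = 12] leading coefficient 6: divide by 6, so div: x = 2.

Answer: x ∈ {2}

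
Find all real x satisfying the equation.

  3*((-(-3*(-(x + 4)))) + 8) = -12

Step 1. [3*((-(-3*(-(x + 4)))) + 8) = -12] divide by the outer 3, so div: (-(-3*(-(x + 4)))) + 8 = -4.
Step 2. [(-(-3*(-(x + 4)))) + 8 = -4] +8 is outermost — subtract 8 both sides ⇒ sub: -(-3*(-(x + 4))) = -12.
Step 3. [-(-3*(-(x + 4))) = -12] leading − — multiply by −1 ⇒ neg: -3*(-(x + 4)) = 12.
Step 4. [-3*(-(x + 4)) = 12] -3 out front; divide by -3 ⇒ div: -(x + 4) = -4.
Step 5. [-(x + 4) = -4] flip signs both sides. So neg: x + 4 = 4.
Step 6. [x + 4 = 4] 4 comes off first (subtract 4) ⇒ sub: x = 0.

Answer: x ∈ {0}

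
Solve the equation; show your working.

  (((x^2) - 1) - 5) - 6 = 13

Step 1. [(((x^2) - 1) - 5) - 6 = 13] -6 is outermost — add 6 both sides, so sub: ((x^2) - 1) - 5 = 19.
Step 2. [((x^2) - 1) - 5 = 19] 5 comes off first (add 5) ⇒ sub: (x^2) - 1 = 24.
Step 3. [(x^2) - 1 = 24] peel the -1: add 1 from each side ⇒ sub: x^2 = 25.
Step 4. [x^2 = 25] √ both sides: 25 ≥ 0 gives two branches ⇒ sqrt: x = 5 or -5.

Answer: x ∈ {-5, 5}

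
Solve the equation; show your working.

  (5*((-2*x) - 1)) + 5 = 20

Step 1. [(5*((-2*x) - 1)) + 5 = 20] peel the +5: subtract 5 from each side. So sub: 5*((-2*x) - 1) = 15.
Step 2. [5*((-2*x) - 1) = 15] leading coefficient 5: divide by 5, so div: (-2*x) - 1 = 3.
Step 3. [(-2*x) - 1 = 3] the outer -1 inverts by adding 1. So sub: -2*x = 4.
Step 4. [-2*x = 4] -2·(inner) — divide through by -2 ⇒ div: x = -2.

Answer: x ∈ {-2}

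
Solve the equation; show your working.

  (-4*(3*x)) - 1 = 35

Step 1. [(-4*(3*x)) - 1 = 35] 1 comes off first (add 1) ⇒ sub: -4*(3*x) = 36.
Step 2. [-4*(3*x) = 36] -4 out front; divide by -4, so div: 3*x = -9.
Step 3. [3*x = -9] divide by the outer 3. So div: x = -3.

Answer: x ∈ {-3}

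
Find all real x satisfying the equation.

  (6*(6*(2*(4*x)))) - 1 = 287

Step 1. [(6*(6*(2*(4*x)))) - 1 = 287] the outer -1 inverts by adding 1, so sub: 6*(6*(2*(4*x))) = 288.
Step 2. [6*(6*(2*(4*x))) = 288] leading coefficient 6: divide by 6. So div: 6*(2*(4*x)) = 48.
Step 3. [6*(2*(4*x)) = 48] divide by the outer 6. So div: 2*(4*x) = 8.
Step 4. [2*(4*x) = 8] leading coefficient 2: divide by 2. So div: 4*x = 4.
Step 5. [4*x = 4] divide by the outer 4, so div: x = 1.

Answer: x ∈ {1}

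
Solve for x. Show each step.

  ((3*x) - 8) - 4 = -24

Step 1. [((3*x) - 8) - 4 = -24] peel the -4: add 4 from each side. So sub: (3*x) - 8 = -20.
Step 2. [(3*x) - 8 = -20] 8 comes off first (add 8) ⇒ sub: 3*x = -12.
Step 3. [3*x = -12] LHS = 3·(…); ÷3 both sides ⇒ div: x = -4.

Answer: x ∈ {-4}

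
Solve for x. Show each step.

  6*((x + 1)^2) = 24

Step 1. [6*((x + 1)^2) = 24] leading coefficient 6: divide by 6 ⇒ div: (x + 1)^2 = 4.
Step 2. [(x + 1)^2 = 4] √ both sides: 4 ≥ 0 gives two branches ⇒ sqrt: x + 1 = 2 or -2.
Step 3. [x + 1 = 2 or -2] the outer +1 inverts by subtracting 1, so sub: x = 1 or -3.

Answer: x ∈ {-3, 1}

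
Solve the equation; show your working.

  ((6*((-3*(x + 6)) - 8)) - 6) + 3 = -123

Step 1. [((6*((-3*(x + 6)) - 8)) - 6) + 3 = -123] the outer +3 inverts by subtracting 3, so sub: (6*((-3*(x + 6)) - 8)) - 6 = -126.
Step 2. [(6*((-3*(x + 6)) - 8)) - 6 = -126] the outer -6 inverts by adding 6 ⇒ sub: 6*((-3*(x + 6)) - 8) = -120.
Step 3. [6*((-3*(x + 6)) - 8) = -120] divide by the outer 6 ⇒ div: (-3*(x + 6)) - 8 = -20.
Step 4. [(-3*(x + 6)) - 8 = -20] -8 is outermost — add 8 both sides ⇒ sub: -3*(x + 6) = -12.
Step 5. [-3*(x + 6) = -12] LHS = -3·(…); ÷-3 both sides ⇒ div: x + 6 = 4.
Step 6. [x + 6 = 4] subtract 6: x sits inside (… + 6), so sub: x = -2.

Answer: x ∈ {-2}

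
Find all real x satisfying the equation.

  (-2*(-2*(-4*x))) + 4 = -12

Step 1. [(-2*(-2*(-4*x))) + 4 = -12] -2 divides every term; factor it out. So factor: (-2*(-4*x)) - 2 = 6.
Step 2. [(-2*(-4*x)) - 2 = 6] -2 | LHS and -2 | 6: pull -2 out ⇒ factor: (-4*x) + 1 = -3.
Step 3. [(-4*x) + 1 = -3] the outer +1 inverts by subtracting 1 ⇒ sub: -4*x = -4.
Step 4. [-4*x = -4] LHS = -4·(…); ÷-4 both sides ⇒ div: x = 1.

Answer: x ∈ {1}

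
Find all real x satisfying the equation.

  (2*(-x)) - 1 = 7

Step 1. [(2*(-x)) - 1 = 7] add 1: x sits inside (… - 1) ⇒ sub: 2*(-x) = 8.
Step 2. [2*(-x) = 8] LHS = 2·(…); ÷2 both sides, so div: -x = 4.
Step 3. [-x = 4] leading − — multiply by −1. So neg: x = -4.

Answer: x ∈ {-4}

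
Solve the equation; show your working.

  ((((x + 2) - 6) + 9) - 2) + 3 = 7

Step 1. [((((x + 2) - 6) + 9) - 2) + 3 = 7] peel the +3: subtract 3 from each side. So sub: (((x + 2) - 6) + 9) - 2 = 4.
Step 2. [(((x + 2) - 6) + 9) - 2 = 4] add 2: x sits inside (… - 2), so sub: ((x + 2) - 6) + 9 = 6.
Step 3. [((x + 2) - 6) + 9 = 6] subtract 9: x sits inside (… + 9), so sub: (x + 2) - 6 = -3.
Step 4. [(x + 2) - 6 = -3] 6 comes off first (add 6), so sub: x + 2 = 3.
Step 5. [x + 2 = 3] the outer +2 inverts by subtracting 2 ⇒ sub: x = 1.

Answer: x ∈ {1}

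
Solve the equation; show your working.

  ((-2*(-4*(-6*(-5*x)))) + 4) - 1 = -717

Step 1. [((-2*(-4*(-6*(-5*x)))) + 4) - 1 = -717] add 1: x sits inside (… - 1) ⇒ sub: (-2*(-4*(-6*(-5*x)))) + 4 = -716.
Step 2. [(-2*(-4*(-6*(-5*x)))) + 4 = -716] -2 divides every term; factor it out. So factor: (-4*(-6*(-5*x))) - 2 = 358.
Step 3. [(-4*(-6*(-5*x))) - 2 = 358] add 2: x sits inside (… - 2). So sub: -4*(-6*(-5*x)) = 360.
Step 4. [-4*(-6*(-5*x)) = 360] -4·(inner) — divide through by -4 ⇒ div: -6*(-5*x) = -90.
Step 5. [-6*(-5*x) = -90] divide by the outer -6, so div: -5*x = 15.
Step 6. [-5*x = 15] leading coefficient -5: divide by -5. So div: x = -3.

Answer: x ∈ {-3}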